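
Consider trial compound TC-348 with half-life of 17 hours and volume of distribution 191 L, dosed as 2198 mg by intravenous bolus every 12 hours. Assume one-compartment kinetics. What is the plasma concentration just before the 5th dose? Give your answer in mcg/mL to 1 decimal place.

15.7 mcg/mL

f = (1/2)^(τ/t½) = (1/2)^(12/17) ≈ 0.6131.
C₀ = D/Vd = 2198/191 ≈ 11.508 mcg/mL.
Before the 5th dose, 4 doses have been given. Superposition: Cmin = C₀·(f + f² + … + f^4).
≈ 11.508 × (0.6131 + 0.3759 + 0.2305 + 0.1413) ≈ 11.508 × 1.3608 ≈ 15.660 mcg/mL.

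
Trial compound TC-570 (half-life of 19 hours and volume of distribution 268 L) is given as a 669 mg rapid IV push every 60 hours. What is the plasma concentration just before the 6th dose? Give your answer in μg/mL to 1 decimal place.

f = (1/2)^(τ/t½) = (1/2)^(60/19) ≈ 0.1120.
C₀ = D/Vd = 669/268 ≈ 2.496 μg/mL.
Before the 6th dose, 5 doses have been given. Superposition: Cmin = C₀·(f + f² + … + f^5).
≈ 2.496 × (0.1120 + 0.0125 + 0.0014 + 0.0002 + 0.0000) ≈ 2.496 × 0.1261 ≈ 0.315 μg/mL.

0.3 μg/mL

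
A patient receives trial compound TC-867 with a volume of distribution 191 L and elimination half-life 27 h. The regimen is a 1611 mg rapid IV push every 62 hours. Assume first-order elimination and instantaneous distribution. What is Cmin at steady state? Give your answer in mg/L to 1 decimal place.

2.2 mg/L

Over one 62-h interval, 62/27 ≈ 2.2963 half-lives elapse, leaving f ≈ 0.2036 of each dose.
Accumulation ratio R = 1/(1 − f) ≈ 1/0.7964 ≈ 1.2557.
Single-dose peak C₀ = D/Vd = 1611/191 ≈ 8.435 mg/L.
Cmax,ss = C₀/(1 − f) ≈ 8.435/0.7964 ≈ 10.591 mg/L.
Steady-state trough Cmin,ss = Cmax,ss·f ≈ 10.591 × 0.2036 ≈ 2.156 mg/L.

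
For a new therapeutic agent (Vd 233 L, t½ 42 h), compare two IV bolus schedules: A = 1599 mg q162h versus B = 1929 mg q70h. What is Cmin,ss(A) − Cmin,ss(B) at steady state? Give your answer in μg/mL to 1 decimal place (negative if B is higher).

-3.3 μg/mL

Regimen A: f = (1/2)^(162/42) ≈ 0.0690; Cmin,ss = (1599/233)·f/(1−f) ≈ 0.509 μg/mL.
Regimen B: f = (1/2)^(70/42) ≈ 0.3150; Cmin,ss = (1929/233)·f/(1−f) ≈ 3.807 μg/mL.
Difference ≈ 0.509 − 3.807 ≈ -3.298 μg/mL.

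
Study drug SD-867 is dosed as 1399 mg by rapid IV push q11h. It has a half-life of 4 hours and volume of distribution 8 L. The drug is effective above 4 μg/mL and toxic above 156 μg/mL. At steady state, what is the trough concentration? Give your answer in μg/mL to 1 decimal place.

30.5 μg/mL

Over one 11-h interval, 11/4 ≈ 2.75 half-lives elapse, leaving f ≈ 0.1487 of each dose.
Each bolus raises the concentration by D/Vd = 1399/8 ≈ 174.875 μg/mL.
Steady-state trough Cmin,ss = C₀·f/(1−f) ≈ 174.875 × 0.1487/0.8513 ≈ 30.546 μg/mL.
Trough 30.5 μg/mL vs MEC 4 μg/mL: adequate.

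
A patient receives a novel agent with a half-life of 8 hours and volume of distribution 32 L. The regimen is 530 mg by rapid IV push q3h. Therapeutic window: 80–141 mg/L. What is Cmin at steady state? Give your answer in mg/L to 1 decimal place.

55.8 mg/L

Over one 3-h interval, 3/8 ≈ 0.375 half-lives elapse, leaving f ≈ 0.7711 of each dose.
Each bolus raises the concentration by D/Vd = 530/32 ≈ 16.562 mg/L.
Steady-state trough Cmin,ss = C₀·f/(1−f) ≈ 16.562 × 0.7711/0.2289 ≈ 55.793 mg/L.
Trough 55.8 mg/L vs MEC 80 mg/L: subtherapeutic.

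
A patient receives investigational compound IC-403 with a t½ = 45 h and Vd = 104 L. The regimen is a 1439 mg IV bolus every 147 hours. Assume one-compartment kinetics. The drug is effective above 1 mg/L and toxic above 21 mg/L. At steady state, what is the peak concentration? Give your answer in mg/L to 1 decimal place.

k = ln2/t½ = ln2/45 ≈ 0.015403 h⁻¹; fraction remaining f = e^(−kτ) = e^(−0.015403×147) ≈ 0.1039.
At steady state, accumulation factor R = 1/(1 − e^(−kτ)) ≈ 1.1159.
Each bolus raises the concentration by D/Vd = 1439/104 ≈ 13.837 mg/L.
Steady-state peak Cmax,ss = C₀·R ≈ 13.837 × 1.1159 ≈ 15.441 mg/L.
Peak 15.4 mg/L vs MTC 21 mg/L: below toxic threshold.

15.4 mg/L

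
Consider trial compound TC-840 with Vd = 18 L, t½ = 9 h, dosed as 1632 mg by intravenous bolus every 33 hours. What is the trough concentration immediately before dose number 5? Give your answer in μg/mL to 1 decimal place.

f = (1/2)^(τ/t½) = (1/2)^(33/9) ≈ 0.0787.
C₀ = D/Vd = 1632/18 ≈ 90.667 μg/mL.
Before the 5th dose, 4 doses have been given. Superposition: Cmin = C₀·(f + f² + … + f^4).
≈ 90.667 × (0.0787 + 0.0062 + 0.0005 + 0.0000) ≈ 90.667 × 0.0854 ≈ 7.743 μg/mL.

7.7 μg/mL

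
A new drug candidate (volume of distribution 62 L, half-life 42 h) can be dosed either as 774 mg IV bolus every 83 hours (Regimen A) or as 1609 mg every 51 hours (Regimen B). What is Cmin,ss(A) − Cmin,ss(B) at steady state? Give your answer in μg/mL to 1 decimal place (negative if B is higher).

-15.4 μg/mL

Regimen A: f = (1/2)^(83/42) ≈ 0.2542; Cmin,ss = (774/62)·f/(1−f) ≈ 4.255 μg/mL.
Regimen B: f = (1/2)^(51/42) ≈ 0.4310; Cmin,ss = (1609/62)·f/(1−f) ≈ 19.658 μg/mL.
Difference ≈ 4.255 − 19.658 ≈ -15.403 μg/mL.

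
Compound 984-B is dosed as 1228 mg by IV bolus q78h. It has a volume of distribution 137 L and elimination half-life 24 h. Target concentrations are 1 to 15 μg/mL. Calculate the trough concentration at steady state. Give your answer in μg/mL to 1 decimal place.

k = ln2/t½ = ln2/24 ≈ 0.028881 h⁻¹; fraction remaining f = e^(−kτ) = e^(−0.028881×78) ≈ 0.1051.
At steady state, accumulation factor R = 1/(1 − e^(−kτ)) ≈ 1.1174.
Single-dose peak C₀ = D/Vd = 1228/137 ≈ 8.964 μg/mL.
Steady-state peak Cmax,ss = C₀·R ≈ 8.964 × 1.1174 ≈ 10.016 μg/mL.
One interval later, Cmin,ss = Cmax,ss·e^(−kτ) ≈ 10.016 × 0.1051 ≈ 1.053 μg/mL.
Trough 1.1 μg/mL vs MEC 1 μg/mL: adequate.

1.1 μg/mL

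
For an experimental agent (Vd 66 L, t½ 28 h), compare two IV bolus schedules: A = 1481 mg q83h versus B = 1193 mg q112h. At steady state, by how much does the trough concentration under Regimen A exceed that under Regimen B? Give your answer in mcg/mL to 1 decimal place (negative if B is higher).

2.1 mcg/mL

Regimen A: f = (1/2)^(83/28) ≈ 0.1281; Cmin,ss = (1481/66)·f/(1−f) ≈ 3.297 mcg/mL.
Regimen B: f = (1/2)^(112/28) ≈ 0.0625; Cmin,ss = (1193/66)·f/(1−f) ≈ 1.205 mcg/mL.
Difference ≈ 3.297 − 1.205 ≈ 2.092 mcg/mL.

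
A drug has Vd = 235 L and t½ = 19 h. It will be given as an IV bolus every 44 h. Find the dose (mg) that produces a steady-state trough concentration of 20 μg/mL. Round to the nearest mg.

18700 mg

τ/t½ = 44/19 ≈ 2.3158, so f = (1/2)^(44/19) ≈ 0.200853.
Cmin,ss = (D/Vd)·f/(1−f), so D = Cmin,ss·Vd·(1−f)/f.
D = 20 × 235 × (1−f)/f ≈ 20 × 235 × 3.97877 ≈ 18700.22 mg.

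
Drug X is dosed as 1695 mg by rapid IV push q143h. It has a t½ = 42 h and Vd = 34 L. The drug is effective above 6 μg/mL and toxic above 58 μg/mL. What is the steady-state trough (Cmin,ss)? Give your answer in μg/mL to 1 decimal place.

5.2 μg/mL

k = ln2/t½ = ln2/42 ≈ 0.016504 h⁻¹; fraction remaining f = e^(−kτ) = e^(−0.016504×143) ≈ 0.0944.
At steady state, accumulation factor R = 1/(1 − e^(−kτ)) ≈ 1.1042.
Each bolus raises the concentration by D/Vd = 1695/34 ≈ 49.853 μg/mL.
Steady-state peak Cmax,ss = C₀·R ≈ 49.853 × 1.1042 ≈ 55.048 μg/mL.
One interval later, Cmin,ss = Cmax,ss·e^(−kτ) ≈ 55.048 × 0.0944 ≈ 5.197 μg/mL.
Trough 5.2 μg/mL vs MEC 6 μg/mL: subtherapeutic.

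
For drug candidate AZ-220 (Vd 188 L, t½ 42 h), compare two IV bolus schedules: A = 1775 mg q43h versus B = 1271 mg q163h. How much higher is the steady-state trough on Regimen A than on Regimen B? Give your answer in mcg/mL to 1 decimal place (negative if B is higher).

Regimen A: f = (1/2)^(43/42) ≈ 0.4918; Cmin,ss = (1775/188)·f/(1−f) ≈ 9.137 mcg/mL.
Regimen B: f = (1/2)^(163/42) ≈ 0.0679; Cmin,ss = (1271/188)·f/(1−f) ≈ 0.492 mcg/mL.
Difference ≈ 9.137 − 0.492 ≈ 8.645 mcg/mL.

8.6 mcg/mL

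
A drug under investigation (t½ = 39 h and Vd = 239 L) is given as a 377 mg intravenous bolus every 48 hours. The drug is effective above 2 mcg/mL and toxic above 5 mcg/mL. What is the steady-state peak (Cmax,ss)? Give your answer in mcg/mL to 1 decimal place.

τ/t½ = 48/39 ≈ 1.2308, so fraction remaining f = (1/2)^(48/39) ≈ 0.4261.
Accumulation ratio R = 1/(1 − f) ≈ 1/0.5739 ≈ 1.7425.
Single-dose peak C₀ = D/Vd = 377/239 ≈ 1.577 mcg/mL.
Steady-state peak Cmax,ss = C₀·R ≈ 1.577 × 1.7425 ≈ 2.748 mcg/mL.
Peak 2.7 mcg/mL vs MTC 5 mcg/mL: below toxic threshold.

2.7 mcg/mL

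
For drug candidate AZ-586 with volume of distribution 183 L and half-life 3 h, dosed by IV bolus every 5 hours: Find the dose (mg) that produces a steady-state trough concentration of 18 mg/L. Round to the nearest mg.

7164 mg

τ/t½ = 5/3 ≈ 1.6667, so f = (1/2)^(5/3) ≈ 0.314980.
Cmin,ss = (D/Vd)·f/(1−f), so D = Cmin,ss·Vd·(1−f)/f.
D = 18 × 183 × (1−f)/f ≈ 18 × 183 × 2.17480 ≈ 7163.79 mg.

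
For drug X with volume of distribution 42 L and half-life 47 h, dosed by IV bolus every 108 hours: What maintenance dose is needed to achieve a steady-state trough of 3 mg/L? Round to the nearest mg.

494 mg

τ/t½ = 108/47 ≈ 2.2979, so f = (1/2)^(108/47) ≈ 0.203363.
Cmin,ss = (D/Vd)·f/(1−f), so D = Cmin,ss·Vd·(1−f)/f.
D = 3 × 42 × (1−f)/f ≈ 3 × 42 × 3.91732 ≈ 493.58 mg.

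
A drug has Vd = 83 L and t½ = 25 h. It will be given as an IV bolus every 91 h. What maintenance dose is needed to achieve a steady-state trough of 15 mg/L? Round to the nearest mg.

14276 mg

τ/t½ = 91/25 ≈ 3.64, so f = (1/2)^(91/25) ≈ 0.080214.
Cmin,ss = (D/Vd)·f/(1−f), so D = Cmin,ss·Vd·(1−f)/f.
D = 15 × 83 × (1−f)/f ≈ 15 × 83 × 11.46665 ≈ 14275.98 mg.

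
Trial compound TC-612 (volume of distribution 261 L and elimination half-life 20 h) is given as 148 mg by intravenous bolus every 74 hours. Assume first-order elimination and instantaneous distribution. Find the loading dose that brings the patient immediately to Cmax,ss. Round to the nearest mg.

f = (1/2)^(74/20) ≈ 0.076947; accumulation ratio R = 1/(1−f) ≈ 1.08336.
Loading dose to hit Cmax,ss on first dose: D_load = D_maint·R ≈ 148 × 1.08336 ≈ 160.34 mg.

160 mg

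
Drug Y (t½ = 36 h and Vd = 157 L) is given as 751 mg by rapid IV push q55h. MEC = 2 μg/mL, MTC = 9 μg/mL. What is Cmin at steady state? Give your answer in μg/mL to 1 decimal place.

k = ln2/t½ = ln2/36 ≈ 0.019254 h⁻¹; fraction remaining f = e^(−kτ) = e^(−0.019254×55) ≈ 0.3468.
Accumulation ratio R = 1/(1 − f) ≈ 1/0.6532 ≈ 1.5309.
Each bolus raises the concentration by D/Vd = 751/157 ≈ 4.783 μg/mL.
Cmax,ss = C₀/(1 − f) ≈ 4.783/0.6532 ≈ 7.322 μg/mL.
Steady-state trough Cmin,ss = Cmax,ss·f ≈ 7.322 × 0.3468 ≈ 2.539 μg/mL.
Trough 2.5 μg/mL vs MEC 2 μg/mL: adequate.

2.5 μg/mL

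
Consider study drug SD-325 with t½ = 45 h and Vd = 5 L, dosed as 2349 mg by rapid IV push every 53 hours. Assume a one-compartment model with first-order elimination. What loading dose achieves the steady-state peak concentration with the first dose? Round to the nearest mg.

f = (1/2)^(53/45) ≈ 0.442032; accumulation ratio R = 1/(1−f) ≈ 1.79222.
Loading dose to hit Cmax,ss on first dose: D_load = D_maint·R ≈ 2349 × 1.79222 ≈ 4209.92 mg.

4210 mg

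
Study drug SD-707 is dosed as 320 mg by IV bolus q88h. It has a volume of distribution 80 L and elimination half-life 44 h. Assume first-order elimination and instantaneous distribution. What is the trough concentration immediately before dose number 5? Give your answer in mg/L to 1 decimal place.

1.3 mg/L

f = (1/2)^(τ/t½) = (1/2)^(88/44) ≈ 0.2500.
C₀ = D/Vd = 320/80 ≈ 4.000 mg/L.
Before the 5th dose, 4 doses have been given. Superposition: Cmin = C₀·(f + f² + … + f^4).
≈ 4.000 × (0.2500 + 0.0625 + 0.0156 + 0.0039) ≈ 4.000 × 0.3320 ≈ 1.328 mg/L.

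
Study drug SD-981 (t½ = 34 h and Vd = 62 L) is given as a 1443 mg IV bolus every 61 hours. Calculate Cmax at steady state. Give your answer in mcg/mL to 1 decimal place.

k = ln2/t½ = ln2/34 ≈ 0.020387 h⁻¹; fraction remaining f = e^(−kτ) = e^(−0.020387×61) ≈ 0.2883.
At steady state, accumulation factor R = 1/(1 − e^(−kτ)) ≈ 1.4051.
Each bolus raises the concentration by D/Vd = 1443/62 ≈ 23.274 mcg/mL.
Steady-state peak Cmax,ss = C₀·R ≈ 23.274 × 1.4051 ≈ 32.702 mcg/mL.

32.7 mcg/mL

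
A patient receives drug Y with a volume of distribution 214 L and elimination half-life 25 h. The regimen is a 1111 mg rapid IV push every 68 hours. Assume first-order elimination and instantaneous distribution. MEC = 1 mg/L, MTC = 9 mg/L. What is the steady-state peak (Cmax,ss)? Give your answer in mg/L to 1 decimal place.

Over one 68-h interval, 68/25 ≈ 2.72 half-lives elapse, leaving f ≈ 0.1518 of each dose.
At steady state, accumulation factor R = 1/(1 − e^(−kτ)) ≈ 1.1790.
Single-dose peak C₀ = D/Vd = 1111/214 ≈ 5.192 mg/L.
Cmax,ss = C₀/(1 − f) ≈ 5.192/0.8482 ≈ 6.121 mg/L.
Peak 6.1 mg/L vs MTC 9 mg/L: below toxic threshold.

6.1 mg/L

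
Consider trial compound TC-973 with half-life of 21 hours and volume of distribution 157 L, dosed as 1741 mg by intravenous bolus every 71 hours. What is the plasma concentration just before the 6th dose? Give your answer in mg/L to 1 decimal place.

1.2 mg/L

f = (1/2)^(τ/t½) = (1/2)^(71/21) ≈ 0.0960.
C₀ = D/Vd = 1741/157 ≈ 11.089 mg/L.
Before the 6th dose, 5 doses have been given. Superposition: Cmin = C₀·(f + f² + … + f^5).
≈ 11.089 × (0.0960 + 0.0092 + 0.0009 + 0.0001 + 0.0000) ≈ 11.089 × 0.1062 ≈ 1.178 mg/L.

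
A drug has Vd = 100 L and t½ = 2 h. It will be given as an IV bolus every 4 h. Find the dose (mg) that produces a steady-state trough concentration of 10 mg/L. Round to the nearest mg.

3000 mg

τ/t½ = 4/2 ≈ 2, so f = (1/2)^(4/2) ≈ 0.250000.
Cmin,ss = (D/Vd)·f/(1−f), so D = Cmin,ss·Vd·(1−f)/f.
D = 10 × 100 × (1−f)/f ≈ 10 × 100 × 3.00000 ≈ 3000.00 mg.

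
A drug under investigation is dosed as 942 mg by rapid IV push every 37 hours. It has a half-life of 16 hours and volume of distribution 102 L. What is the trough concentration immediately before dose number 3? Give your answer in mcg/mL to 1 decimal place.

2.2 mcg/mL

f = (1/2)^(τ/t½) = (1/2)^(37/16) ≈ 0.2013.
C₀ = D/Vd = 942/102 ≈ 9.235 mcg/mL.
Before the 3rd dose, 2 doses have been given. Superposition: Cmin = C₀·(f + f²).
≈ 9.235 × (0.2013 + 0.0405) ≈ 9.235 × 0.2418 ≈ 2.233 mcg/mL.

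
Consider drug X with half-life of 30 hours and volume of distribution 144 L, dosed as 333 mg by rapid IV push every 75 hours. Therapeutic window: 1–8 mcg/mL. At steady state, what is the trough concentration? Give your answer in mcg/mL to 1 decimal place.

τ/t½ = 75/30 ≈ 2.5, so fraction remaining f = (1/2)^(75/30) ≈ 0.1768.
At steady state, accumulation factor R = 1/(1 − e^(−kτ)) ≈ 1.2148.
Single-dose peak C₀ = D/Vd = 333/144 ≈ 2.312 mcg/mL.
Steady-state peak Cmax,ss = C₀·R ≈ 2.312 × 1.2148 ≈ 2.809 mcg/mL.
One interval later, Cmin,ss = Cmax,ss·e^(−kτ) ≈ 2.809 × 0.1768 ≈ 0.497 mcg/mL.
Trough 0.5 mcg/mL vs MEC 1 mcg/mL: subtherapeutic.

0.5 mcg/mL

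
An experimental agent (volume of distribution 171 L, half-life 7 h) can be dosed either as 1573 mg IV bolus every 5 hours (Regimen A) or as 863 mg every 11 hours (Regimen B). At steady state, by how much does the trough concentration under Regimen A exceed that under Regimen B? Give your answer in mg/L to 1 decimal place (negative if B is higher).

Regimen A: f = (1/2)^(5/7) ≈ 0.6095; Cmin,ss = (1573/171)·f/(1−f) ≈ 14.358 mg/L.
Regimen B: f = (1/2)^(11/7) ≈ 0.3365; Cmin,ss = (863/171)·f/(1−f) ≈ 2.560 mg/L.
Difference ≈ 14.358 − 2.560 ≈ 11.798 mg/L.

11.8 mg/L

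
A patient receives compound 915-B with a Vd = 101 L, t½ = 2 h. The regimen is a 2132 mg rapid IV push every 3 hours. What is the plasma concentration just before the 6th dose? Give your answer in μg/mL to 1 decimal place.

11.5 μg/mL

f = (1/2)^(τ/t½) = (1/2)^(3/2) ≈ 0.3536.
C₀ = D/Vd = 2132/101 ≈ 21.109 μg/mL.
Before the 6th dose, 5 doses have been given. Superposition: Cmin = C₀·(f + f² + … + f^5).
≈ 21.109 × (0.3536 + 0.1250 + 0.0442 + 0.0156 + 0.0055) ≈ 21.109 × 0.5439 ≈ 11.481 μg/mL.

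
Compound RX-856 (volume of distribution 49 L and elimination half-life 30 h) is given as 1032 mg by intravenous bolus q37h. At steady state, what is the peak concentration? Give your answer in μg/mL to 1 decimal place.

τ/t½ = 37/30 ≈ 1.2333, so fraction remaining f = (1/2)^(37/30) ≈ 0.4253.
At steady state, accumulation factor R = 1/(1 − e^(−kτ)) ≈ 1.7400.
Single-dose peak C₀ = D/Vd = 1032/49 ≈ 21.061 μg/mL.
Cmax,ss = C₀/(1 − f) ≈ 21.061/0.5747 ≈ 36.647 μg/mL.

36.6 μg/mL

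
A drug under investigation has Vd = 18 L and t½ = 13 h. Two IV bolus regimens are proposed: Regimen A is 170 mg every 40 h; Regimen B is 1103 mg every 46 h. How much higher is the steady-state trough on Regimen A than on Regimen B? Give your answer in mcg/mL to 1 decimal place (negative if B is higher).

Regimen A: f = (1/2)^(40/13) ≈ 0.1185; Cmin,ss = (170/18)·f/(1−f) ≈ 1.270 mcg/mL.
Regimen B: f = (1/2)^(46/13) ≈ 0.0861; Cmin,ss = (1103/18)·f/(1−f) ≈ 5.773 mcg/mL.
Difference ≈ 1.270 − 5.773 ≈ -4.503 mcg/mL.

-4.5 mcg/mL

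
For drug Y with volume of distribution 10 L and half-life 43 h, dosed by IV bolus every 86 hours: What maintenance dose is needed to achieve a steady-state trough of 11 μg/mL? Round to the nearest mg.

τ/t½ = 86/43 ≈ 2, so f = (1/2)^(86/43) ≈ 0.250000.
Cmin,ss = (D/Vd)·f/(1−f), so D = Cmin,ss·Vd·(1−f)/f.
D = 11 × 10 × (1−f)/f ≈ 11 × 10 × 3.00000 ≈ 330.00 mg.

330 mg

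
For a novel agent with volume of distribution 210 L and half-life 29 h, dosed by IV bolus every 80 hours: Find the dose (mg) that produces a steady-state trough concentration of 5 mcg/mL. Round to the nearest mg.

τ/t½ = 80/29 ≈ 2.7586, so f = (1/2)^(80/29) ≈ 0.147765.
Cmin,ss = (D/Vd)·f/(1−f), so D = Cmin,ss·Vd·(1−f)/f.
D = 5 × 210 × (1−f)/f ≈ 5 × 210 × 5.76750 ≈ 6055.88 mg.

6056 mg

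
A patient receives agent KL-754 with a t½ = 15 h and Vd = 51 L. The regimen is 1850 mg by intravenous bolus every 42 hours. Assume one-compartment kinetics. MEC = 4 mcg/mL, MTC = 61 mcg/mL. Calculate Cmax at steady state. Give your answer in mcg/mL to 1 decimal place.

τ/t½ = 42/15 ≈ 2.8, so fraction remaining f = (1/2)^(42/15) ≈ 0.1436.
Accumulation ratio R = 1/(1 − f) ≈ 1/0.8564 ≈ 1.1677.
Single-dose peak C₀ = D/Vd = 1850/51 ≈ 36.275 mcg/mL.
Cmax,ss = C₀/(1 − f) ≈ 36.275/0.8564 ≈ 42.358 mcg/mL.
Peak 42.4 mcg/mL vs MTC 61 mcg/mL: below toxic threshold.

42.4 mcg/mL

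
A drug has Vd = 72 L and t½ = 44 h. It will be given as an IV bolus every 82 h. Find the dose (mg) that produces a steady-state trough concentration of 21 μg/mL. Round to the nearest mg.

τ/t½ = 82/44 ≈ 1.8636, so f = (1/2)^(82/44) ≈ 0.274783.
Cmin,ss = (D/Vd)·f/(1−f), so D = Cmin,ss·Vd·(1−f)/f.
D = 21 × 72 × (1−f)/f ≈ 21 × 72 × 2.63924 ≈ 3990.53 mg.

3991 mg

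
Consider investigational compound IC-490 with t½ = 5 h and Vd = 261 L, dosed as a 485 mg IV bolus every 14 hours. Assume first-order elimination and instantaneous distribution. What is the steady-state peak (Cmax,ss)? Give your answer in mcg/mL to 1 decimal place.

k = ln2/t½ = ln2/5 ≈ 0.138629 h⁻¹; fraction remaining f = e^(−kτ) = e^(−0.138629×14) ≈ 0.1436.
Accumulation ratio R = 1/(1 − f) ≈ 1/0.8564 ≈ 1.1677.
Each bolus raises the concentration by D/Vd = 485/261 ≈ 1.858 mcg/mL.
Cmax,ss = C₀/(1 − f) ≈ 1.858/0.8564 ≈ 2.170 mcg/mL.

2.2 mcg/mL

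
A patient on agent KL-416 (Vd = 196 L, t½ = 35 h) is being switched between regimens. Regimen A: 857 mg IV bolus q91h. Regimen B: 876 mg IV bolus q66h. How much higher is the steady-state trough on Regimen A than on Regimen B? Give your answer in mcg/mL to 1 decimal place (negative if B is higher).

-0.8 mcg/mL

Regimen A: f = (1/2)^(91/35) ≈ 0.1649; Cmin,ss = (857/196)·f/(1−f) ≈ 0.863 mcg/mL.
Regimen B: f = (1/2)^(66/35) ≈ 0.2706; Cmin,ss = (876/196)·f/(1−f) ≈ 1.658 mcg/mL.
Difference ≈ 0.863 − 1.658 ≈ -0.795 mcg/mL.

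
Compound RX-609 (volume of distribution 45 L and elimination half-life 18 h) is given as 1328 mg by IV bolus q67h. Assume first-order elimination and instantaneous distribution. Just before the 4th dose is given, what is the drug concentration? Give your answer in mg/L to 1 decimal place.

2.4 mg/L

f = (1/2)^(τ/t½) = (1/2)^(67/18) ≈ 0.0758.
C₀ = D/Vd = 1328/45 ≈ 29.511 mg/L.
Before the 4th dose, 3 doses have been given. Superposition: Cmin = C₀·(f + f² + … + f^3).
≈ 29.511 × (0.0758 + 0.0057 + 0.0004) ≈ 29.511 × 0.0819 ≈ 2.417 mg/L.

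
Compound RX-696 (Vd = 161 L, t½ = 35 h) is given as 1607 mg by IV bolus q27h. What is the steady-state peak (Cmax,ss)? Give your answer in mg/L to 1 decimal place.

24.1 mg/L

k = ln2/t½ = ln2/35 ≈ 0.019804 h⁻¹; fraction remaining f = e^(−kτ) = e^(−0.019804×27) ≈ 0.5858.
At steady state, accumulation factor R = 1/(1 − e^(−kτ)) ≈ 2.4143.
Single-dose peak C₀ = D/Vd = 1607/161 ≈ 9.981 mg/L.
Steady-state peak Cmax,ss = C₀·R ≈ 9.981 × 2.4143 ≈ 24.097 mg/L.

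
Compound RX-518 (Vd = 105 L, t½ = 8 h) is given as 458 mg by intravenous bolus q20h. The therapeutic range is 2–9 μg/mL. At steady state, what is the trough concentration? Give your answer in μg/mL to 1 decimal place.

0.9 μg/mL

k = ln2/t½ = ln2/8 ≈ 0.086643 h⁻¹; fraction remaining f = e^(−kτ) = e^(−0.086643×20) ≈ 0.1768.
At steady state, accumulation factor R = 1/(1 − e^(−kτ)) ≈ 1.2148.
Single-dose peak C₀ = D/Vd = 458/105 ≈ 4.362 μg/mL.
Steady-state peak Cmax,ss = C₀·R ≈ 4.362 × 1.2148 ≈ 5.299 μg/mL.
Steady-state trough Cmin,ss = Cmax,ss·f ≈ 5.299 × 0.1768 ≈ 0.937 μg/mL.
Trough 0.9 μg/mL vs MEC 2 μg/mL: subtherapeutic.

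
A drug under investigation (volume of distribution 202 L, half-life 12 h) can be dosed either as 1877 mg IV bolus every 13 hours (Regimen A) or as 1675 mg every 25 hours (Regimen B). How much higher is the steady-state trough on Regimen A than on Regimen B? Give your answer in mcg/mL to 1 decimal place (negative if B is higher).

Regimen A: f = (1/2)^(13/12) ≈ 0.4719; Cmin,ss = (1877/202)·f/(1−f) ≈ 8.303 mcg/mL.
Regimen B: f = (1/2)^(25/12) ≈ 0.2360; Cmin,ss = (1675/202)·f/(1−f) ≈ 2.561 mcg/mL.
Difference ≈ 8.303 − 2.561 ≈ 5.742 mcg/mL.

5.7 mcg/mL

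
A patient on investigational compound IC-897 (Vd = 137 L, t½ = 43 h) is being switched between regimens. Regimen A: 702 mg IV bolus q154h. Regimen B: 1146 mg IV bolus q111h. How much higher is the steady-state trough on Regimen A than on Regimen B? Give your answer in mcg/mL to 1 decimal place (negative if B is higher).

-1.2 mcg/mL

Regimen A: f = (1/2)^(154/43) ≈ 0.0835; Cmin,ss = (702/137)·f/(1−f) ≈ 0.467 mcg/mL.
Regimen B: f = (1/2)^(111/43) ≈ 0.1671; Cmin,ss = (1146/137)·f/(1−f) ≈ 1.678 mcg/mL.
Difference ≈ 0.467 − 1.678 ≈ -1.211 mcg/mL.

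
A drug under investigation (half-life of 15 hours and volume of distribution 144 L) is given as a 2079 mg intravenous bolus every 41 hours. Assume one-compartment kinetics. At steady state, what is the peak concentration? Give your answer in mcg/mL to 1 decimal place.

k = ln2/t½ = ln2/15 ≈ 0.046210 h⁻¹; fraction remaining f = e^(−kτ) = e^(−0.046210×41) ≈ 0.1504.
At steady state, accumulation factor R = 1/(1 − e^(−kτ)) ≈ 1.1770.
Each bolus raises the concentration by D/Vd = 2079/144 ≈ 14.438 mcg/mL.
Steady-state peak Cmax,ss = C₀·R ≈ 14.438 × 1.1770 ≈ 16.994 mcg/mL.

17.0 mcg/mL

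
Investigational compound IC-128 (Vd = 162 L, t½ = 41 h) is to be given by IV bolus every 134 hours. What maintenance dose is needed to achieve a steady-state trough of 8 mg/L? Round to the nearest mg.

11191 mg

τ/t½ = 134/41 ≈ 3.2683, so f = (1/2)^(134/41) ≈ 0.103788.
Cmin,ss = (D/Vd)·f/(1−f), so D = Cmin,ss·Vd·(1−f)/f.
D = 8 × 162 × (1−f)/f ≈ 8 × 162 × 8.63503 ≈ 11191.00 mg.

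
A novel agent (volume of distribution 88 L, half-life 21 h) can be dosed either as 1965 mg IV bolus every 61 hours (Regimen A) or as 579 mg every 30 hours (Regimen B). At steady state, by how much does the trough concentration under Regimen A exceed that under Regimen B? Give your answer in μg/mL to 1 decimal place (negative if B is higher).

-0.4 μg/mL

Regimen A: f = (1/2)^(61/21) ≈ 0.1335; Cmin,ss = (1965/88)·f/(1−f) ≈ 3.440 μg/mL.
Regimen B: f = (1/2)^(30/21) ≈ 0.3715; Cmin,ss = (579/88)·f/(1−f) ≈ 3.889 μg/mL.
Difference ≈ 3.440 − 3.889 ≈ -0.449 μg/mL.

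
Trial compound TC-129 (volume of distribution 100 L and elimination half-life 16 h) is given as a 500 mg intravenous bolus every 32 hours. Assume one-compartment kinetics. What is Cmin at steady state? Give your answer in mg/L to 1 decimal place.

1.7 mg/L

The dosing interval is 2 half-lives, so f = 2^(−2) = 0.25.
Accumulation ratio R = 1/(1 − f) = 1/0.75 = 4/3.
Single-dose peak C₀ = D/Vd = 500/100 = 5 mg/L.
Steady-state peak Cmax,ss = C₀·R = 5 × 4/3 ≈ 6.667 mg/L.
Steady-state trough Cmin,ss = Cmax,ss·f ≈ 6.667 × 0.25 ≈ 1.667 mg/L.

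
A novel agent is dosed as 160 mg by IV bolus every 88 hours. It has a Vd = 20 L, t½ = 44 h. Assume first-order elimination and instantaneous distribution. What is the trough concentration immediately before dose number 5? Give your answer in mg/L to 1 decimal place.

f = (1/2)^(τ/t½) = (1/2)^(88/44) ≈ 0.2500.
C₀ = D/Vd = 160/20 ≈ 8.000 mg/L.
Before the 5th dose, 4 doses have been given. Superposition: Cmin = C₀·(f + f² + … + f^4).
≈ 8.000 × (0.2500 + 0.0625 + 0.0156 + 0.0039) ≈ 8.000 × 0.3320 ≈ 2.656 mg/L.

2.7 mg/L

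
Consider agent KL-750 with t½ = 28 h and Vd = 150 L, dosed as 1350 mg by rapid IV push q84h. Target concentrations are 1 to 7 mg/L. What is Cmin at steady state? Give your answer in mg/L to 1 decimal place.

1.3 mg/L

τ = 84 h = 3 half-lives, so f = (1/2)^3 = 0.125.
At steady state, R = 1/(1 − 0.125) = 8/7.
Single-dose peak C₀ = D/Vd = 1350/150 = 9 mg/L.
Steady-state peak Cmax,ss = C₀·R = 9 × 8/7 ≈ 10.286 mg/L.
Steady-state trough Cmin,ss = Cmax,ss·f ≈ 10.286 × 0.125 ≈ 1.286 mg/L.
Trough 1.3 mg/L vs MEC 1 mg/L: adequate.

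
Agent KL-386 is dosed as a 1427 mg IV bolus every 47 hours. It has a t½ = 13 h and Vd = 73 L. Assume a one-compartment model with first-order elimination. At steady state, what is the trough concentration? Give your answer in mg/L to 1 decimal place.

τ/t½ = 47/13 ≈ 3.6154, so fraction remaining f = (1/2)^(47/13) ≈ 0.0816.
Each bolus raises the concentration by D/Vd = 1427/73 ≈ 19.548 mg/L.
Steady-state trough Cmin,ss = C₀·f/(1−f) ≈ 19.548 × 0.0816/0.9184 ≈ 1.737 mg/L.

1.7 mg/L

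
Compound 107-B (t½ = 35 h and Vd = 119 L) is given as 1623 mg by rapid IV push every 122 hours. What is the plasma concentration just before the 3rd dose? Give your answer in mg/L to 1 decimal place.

f = (1/2)^(τ/t½) = (1/2)^(122/35) ≈ 0.0893.
C₀ = D/Vd = 1623/119 ≈ 13.639 mg/L.
Before the 3rd dose, 2 doses have been given. Superposition: Cmin = C₀·(f + f²).
≈ 13.639 × (0.0893 + 0.0080) ≈ 13.639 × 0.0973 ≈ 1.327 mg/L.

1.3 mg/L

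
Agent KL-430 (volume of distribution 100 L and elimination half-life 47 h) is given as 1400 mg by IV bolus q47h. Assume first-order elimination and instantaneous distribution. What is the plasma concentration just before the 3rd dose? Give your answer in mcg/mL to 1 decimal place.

10.5 mcg/mL

f = (1/2)^(τ/t½) = (1/2)^(47/47) ≈ 0.5000.
C₀ = D/Vd = 1400/100 ≈ 14.000 mcg/mL.
Before the 3rd dose, 2 doses have been given. Superposition: Cmin = C₀·(f + f²).
≈ 14.000 × (0.5000 + 0.2500) ≈ 14.000 × 0.7500 ≈ 10.500 mcg/mL.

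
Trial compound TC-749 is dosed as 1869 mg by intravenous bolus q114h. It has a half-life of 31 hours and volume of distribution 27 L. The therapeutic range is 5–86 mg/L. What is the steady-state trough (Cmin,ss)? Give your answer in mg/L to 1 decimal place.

k = ln2/t½ = ln2/31 ≈ 0.022360 h⁻¹; fraction remaining f = e^(−kτ) = e^(−0.022360×114) ≈ 0.0782.
Single-dose peak C₀ = D/Vd = 1869/27 ≈ 69.222 mg/L.
Steady-state trough Cmin,ss = C₀·f/(1−f) ≈ 69.222 × 0.0782/0.9218 ≈ 5.872 mg/L.
Trough 5.9 mg/L vs MEC 5 mg/L: adequate.

5.9 mg/L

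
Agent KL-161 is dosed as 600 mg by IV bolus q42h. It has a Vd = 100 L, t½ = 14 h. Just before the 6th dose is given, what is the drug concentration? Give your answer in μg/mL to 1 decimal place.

f = (1/2)^(τ/t½) = (1/2)^(42/14) ≈ 0.1250.
C₀ = D/Vd = 600/100 ≈ 6.000 μg/mL.
Before the 6th dose, 5 doses have been given. Superposition: Cmin = C₀·(f + f² + … + f^5).
≈ 6.000 × (0.1250 + 0.0156 + 0.0020 + 0.0002 + 0.0000) ≈ 6.000 × 0.1428 ≈ 0.857 μg/mL.

0.9 μg/mL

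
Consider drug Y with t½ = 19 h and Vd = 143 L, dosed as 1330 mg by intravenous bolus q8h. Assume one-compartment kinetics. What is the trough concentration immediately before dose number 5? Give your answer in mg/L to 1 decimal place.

18.9 mg/L

f = (1/2)^(τ/t½) = (1/2)^(8/19) ≈ 0.7469.
C₀ = D/Vd = 1330/143 ≈ 9.301 mg/L.
Before the 5th dose, 4 doses have been given. Superposition: Cmin = C₀·(f + f² + … + f^4).
≈ 9.301 × (0.7469 + 0.5579 + 0.4167 + 0.3112) ≈ 9.301 × 2.0327 ≈ 18.906 mg/L.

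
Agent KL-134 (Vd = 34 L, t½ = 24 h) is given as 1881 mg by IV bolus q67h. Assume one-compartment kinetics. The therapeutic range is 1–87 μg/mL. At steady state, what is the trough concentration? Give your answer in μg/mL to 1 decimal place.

τ/t½ = 67/24 ≈ 2.7917, so fraction remaining f = (1/2)^(67/24) ≈ 0.1444.
Single-dose peak C₀ = D/Vd = 1881/34 ≈ 55.324 μg/mL.
Steady-state trough Cmin,ss = C₀·f/(1−f) ≈ 55.324 × 0.1444/0.8556 ≈ 9.337 μg/mL.
Trough 9.3 μg/mL vs MEC 1 μg/mL: adequate.

9.3 μg/mL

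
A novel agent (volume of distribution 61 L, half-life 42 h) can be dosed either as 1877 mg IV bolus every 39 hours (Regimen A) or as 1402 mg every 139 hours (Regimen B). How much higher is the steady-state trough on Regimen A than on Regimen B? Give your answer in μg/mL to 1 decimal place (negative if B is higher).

Regimen A: f = (1/2)^(39/42) ≈ 0.5254; Cmin,ss = (1877/61)·f/(1−f) ≈ 34.064 μg/mL.
Regimen B: f = (1/2)^(139/42) ≈ 0.1009; Cmin,ss = (1402/61)·f/(1−f) ≈ 2.579 μg/mL.
Difference ≈ 34.064 − 2.579 ≈ 31.485 μg/mL.

31.5 μg/mL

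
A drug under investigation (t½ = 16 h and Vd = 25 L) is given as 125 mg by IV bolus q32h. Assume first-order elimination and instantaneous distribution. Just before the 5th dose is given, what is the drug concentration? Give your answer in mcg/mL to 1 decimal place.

1.7 mcg/mL

f = (1/2)^(τ/t½) = (1/2)^(32/16) ≈ 0.2500.
C₀ = D/Vd = 125/25 ≈ 5.000 mcg/mL.
Before the 5th dose, 4 doses have been given. Superposition: Cmin = C₀·(f + f² + … + f^4).
≈ 5.000 × (0.2500 + 0.0625 + 0.0156 + 0.0039) ≈ 5.000 × 0.3320 ≈ 1.660 mcg/mL.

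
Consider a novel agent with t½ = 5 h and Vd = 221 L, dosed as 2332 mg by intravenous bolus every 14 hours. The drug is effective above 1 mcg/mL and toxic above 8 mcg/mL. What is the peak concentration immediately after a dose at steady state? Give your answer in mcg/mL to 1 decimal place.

12.3 mcg/mL

Over one 14-h interval, 14/5 ≈ 2.8 half-lives elapse, leaving f ≈ 0.1436 of each dose.
At steady state, accumulation factor R = 1/(1 − e^(−kτ)) ≈ 1.1677.
Each bolus raises the concentration by D/Vd = 2332/221 ≈ 10.552 mcg/mL.
Steady-state peak Cmax,ss = C₀·R ≈ 10.552 × 1.1677 ≈ 12.322 mcg/mL.
Peak 12.3 mcg/mL vs MTC 8 mcg/mL: exceeds toxic threshold.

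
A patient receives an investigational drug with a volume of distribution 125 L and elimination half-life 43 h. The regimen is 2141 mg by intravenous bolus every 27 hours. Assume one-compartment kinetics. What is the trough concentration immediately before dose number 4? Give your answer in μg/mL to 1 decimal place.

f = (1/2)^(τ/t½) = (1/2)^(27/43) ≈ 0.6471.
C₀ = D/Vd = 2141/125 ≈ 17.128 μg/mL.
Before the 4th dose, 3 doses have been given. Superposition: Cmin = C₀·(f + f² + … + f^3).
≈ 17.128 × (0.6471 + 0.4187 + 0.2710) ≈ 17.128 × 1.3368 ≈ 22.897 μg/mL.

22.9 μg/mL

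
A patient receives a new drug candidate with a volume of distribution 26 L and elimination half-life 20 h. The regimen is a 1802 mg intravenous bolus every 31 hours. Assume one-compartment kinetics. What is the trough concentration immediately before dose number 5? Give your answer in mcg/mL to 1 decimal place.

35.5 mcg/mL

f = (1/2)^(τ/t½) = (1/2)^(31/20) ≈ 0.3415.
C₀ = D/Vd = 1802/26 ≈ 69.308 mcg/mL.
Before the 5th dose, 4 doses have been given. Superposition: Cmin = C₀·(f + f² + … + f^4).
≈ 69.308 × (0.3415 + 0.1166 + 0.0398 + 0.0136) ≈ 69.308 × 0.5115 ≈ 35.451 mcg/mL.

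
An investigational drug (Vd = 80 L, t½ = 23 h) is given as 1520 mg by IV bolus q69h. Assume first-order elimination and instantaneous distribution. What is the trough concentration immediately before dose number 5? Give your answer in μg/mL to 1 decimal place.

f = (1/2)^(τ/t½) = (1/2)^(69/23) ≈ 0.1250.
C₀ = D/Vd = 1520/80 ≈ 19.000 μg/mL.
Before the 5th dose, 4 doses have been given. Superposition: Cmin = C₀·(f + f² + … + f^4).
≈ 19.000 × (0.1250 + 0.0156 + 0.0020 + 0.0002) ≈ 19.000 × 0.1428 ≈ 2.713 μg/mL.

2.7 μg/mL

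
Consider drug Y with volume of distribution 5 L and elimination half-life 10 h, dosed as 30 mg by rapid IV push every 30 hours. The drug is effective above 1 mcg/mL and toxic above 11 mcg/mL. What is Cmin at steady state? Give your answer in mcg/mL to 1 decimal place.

0.9 mcg/mL

The dosing interval is 3 half-lives, so f = 2^(−3) = 0.125.
At steady state, R = 1/(1 − 0.125) = 8/7.
Single-dose peak C₀ = D/Vd = 30/5 = 6 mcg/mL.
Steady-state peak Cmax,ss = C₀·R = 6 × 8/7 ≈ 6.857 mcg/mL.
Steady-state trough Cmin,ss = Cmax,ss·f ≈ 6.857 × 0.125 ≈ 0.857 mcg/mL.
Trough 0.9 mcg/mL vs MEC 1 mcg/mL: subtherapeutic.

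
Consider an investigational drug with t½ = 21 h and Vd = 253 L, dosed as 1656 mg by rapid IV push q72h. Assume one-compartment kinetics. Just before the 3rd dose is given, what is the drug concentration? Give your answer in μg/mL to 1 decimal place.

f = (1/2)^(τ/t½) = (1/2)^(72/21) ≈ 0.0929.
C₀ = D/Vd = 1656/253 ≈ 6.545 μg/mL.
Before the 3rd dose, 2 doses have been given. Superposition: Cmin = C₀·(f + f²).
≈ 6.545 × (0.0929 + 0.0086) ≈ 6.545 × 0.1015 ≈ 0.664 μg/mL.

0.7 μg/mL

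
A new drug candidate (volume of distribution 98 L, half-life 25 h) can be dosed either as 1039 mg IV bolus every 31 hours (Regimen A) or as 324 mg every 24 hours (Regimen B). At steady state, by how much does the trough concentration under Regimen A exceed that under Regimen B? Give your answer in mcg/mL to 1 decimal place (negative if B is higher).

Regimen A: f = (1/2)^(31/25) ≈ 0.4234; Cmin,ss = (1039/98)·f/(1−f) ≈ 7.785 mcg/mL.
Regimen B: f = (1/2)^(24/25) ≈ 0.5141; Cmin,ss = (324/98)·f/(1−f) ≈ 3.498 mcg/mL.
Difference ≈ 7.785 − 3.498 ≈ 4.287 mcg/mL.

4.3 mcg/mL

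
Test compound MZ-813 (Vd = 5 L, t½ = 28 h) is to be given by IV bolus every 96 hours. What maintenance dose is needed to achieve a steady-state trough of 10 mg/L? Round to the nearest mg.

τ/t½ = 96/28 ≈ 3.4286, so f = (1/2)^(96/28) ≈ 0.092875.
Cmin,ss = (D/Vd)·f/(1−f), so D = Cmin,ss·Vd·(1−f)/f.
D = 10 × 5 × (1−f)/f ≈ 10 × 5 × 9.76716 ≈ 488.36 mg.

488 mg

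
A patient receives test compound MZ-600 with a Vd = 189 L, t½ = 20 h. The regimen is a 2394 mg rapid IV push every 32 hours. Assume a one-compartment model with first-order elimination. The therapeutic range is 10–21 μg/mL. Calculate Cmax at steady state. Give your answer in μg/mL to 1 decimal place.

τ/t½ = 32/20 ≈ 1.6, so fraction remaining f = (1/2)^(32/20) ≈ 0.3299.
Accumulation ratio R = 1/(1 − f) ≈ 1/0.6701 ≈ 1.4923.
Each bolus raises the concentration by D/Vd = 2394/189 ≈ 12.667 μg/mL.
Steady-state peak Cmax,ss = C₀·R ≈ 12.667 × 1.4923 ≈ 18.903 μg/mL.
Peak 18.9 μg/mL vs MTC 21 μg/mL: below toxic threshold.

18.9 μg/mL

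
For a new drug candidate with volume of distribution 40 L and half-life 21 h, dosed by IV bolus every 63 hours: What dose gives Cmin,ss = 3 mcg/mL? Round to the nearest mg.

τ/t½ = 63/21 ≈ 3, so f = (1/2)^(63/21) ≈ 0.125000.
Cmin,ss = (D/Vd)·f/(1−f), so D = Cmin,ss·Vd·(1−f)/f.
D = 3 × 40 × (1−f)/f ≈ 3 × 40 × 7.00000 ≈ 840.00 mg.

840 mg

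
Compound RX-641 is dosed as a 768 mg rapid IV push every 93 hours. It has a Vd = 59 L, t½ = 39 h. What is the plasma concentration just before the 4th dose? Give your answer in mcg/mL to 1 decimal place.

f = (1/2)^(τ/t½) = (1/2)^(93/39) ≈ 0.1915.
C₀ = D/Vd = 768/59 ≈ 13.017 mcg/mL.
Before the 4th dose, 3 doses have been given. Superposition: Cmin = C₀·(f + f² + … + f^3).
≈ 13.017 × (0.1915 + 0.0367 + 0.0070) ≈ 13.017 × 0.2352 ≈ 3.062 mcg/mL.

3.1 mcg/mL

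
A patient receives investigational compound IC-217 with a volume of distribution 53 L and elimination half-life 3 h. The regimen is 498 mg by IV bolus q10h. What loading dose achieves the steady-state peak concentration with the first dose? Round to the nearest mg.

553 mg

f = (1/2)^(10/3) ≈ 0.099213; accumulation ratio R = 1/(1−f) ≈ 1.11014.
Loading dose to hit Cmax,ss on first dose: D_load = D_maint·R ≈ 498 × 1.11014 ≈ 552.85 mg.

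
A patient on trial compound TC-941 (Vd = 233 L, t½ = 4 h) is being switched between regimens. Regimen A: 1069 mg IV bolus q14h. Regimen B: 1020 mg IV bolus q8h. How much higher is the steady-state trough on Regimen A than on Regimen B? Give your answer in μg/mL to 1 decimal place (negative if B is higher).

Regimen A: f = (1/2)^(14/4) ≈ 0.0884; Cmin,ss = (1069/233)·f/(1−f) ≈ 0.445 μg/mL.
Regimen B: f = (1/2)^(8/4) ≈ 0.2500; Cmin,ss = (1020/233)·f/(1−f) ≈ 1.459 μg/mL.
Difference ≈ 0.445 − 1.459 ≈ -1.014 μg/mL.

-1.0 μg/mL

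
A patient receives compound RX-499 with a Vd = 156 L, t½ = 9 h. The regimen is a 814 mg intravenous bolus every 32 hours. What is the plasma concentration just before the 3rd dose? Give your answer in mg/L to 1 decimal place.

0.5 mg/L

f = (1/2)^(τ/t½) = (1/2)^(32/9) ≈ 0.0850.
C₀ = D/Vd = 814/156 ≈ 5.218 mg/L.
Before the 3rd dose, 2 doses have been given. Superposition: Cmin = C₀·(f + f²).
≈ 5.218 × (0.0850 + 0.0072) ≈ 5.218 × 0.0922 ≈ 0.481 mg/L.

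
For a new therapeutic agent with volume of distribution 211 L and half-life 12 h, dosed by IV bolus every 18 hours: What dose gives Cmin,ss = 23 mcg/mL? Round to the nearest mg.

8873 mg

τ/t½ = 18/12 ≈ 1.5, so f = (1/2)^(18/12) ≈ 0.353553.
Cmin,ss = (D/Vd)·f/(1−f), so D = Cmin,ss·Vd·(1−f)/f.
D = 23 × 211 × (1−f)/f ≈ 23 × 211 × 1.82843 ≈ 8873.37 mg.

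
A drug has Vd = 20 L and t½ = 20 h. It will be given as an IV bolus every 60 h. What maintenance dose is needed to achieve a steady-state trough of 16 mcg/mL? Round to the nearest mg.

τ/t½ = 60/20 ≈ 3, so f = (1/2)^(60/20) ≈ 0.125000.
Cmin,ss = (D/Vd)·f/(1−f), so D = Cmin,ss·Vd·(1−f)/f.
D = 16 × 20 × (1−f)/f ≈ 16 × 20 × 7.00000 ≈ 2240.00 mg.

2240 mg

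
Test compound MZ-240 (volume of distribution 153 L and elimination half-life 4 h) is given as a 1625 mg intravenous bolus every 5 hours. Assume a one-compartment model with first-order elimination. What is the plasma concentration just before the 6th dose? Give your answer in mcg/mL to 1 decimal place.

f = (1/2)^(τ/t½) = (1/2)^(5/4) ≈ 0.4204.
C₀ = D/Vd = 1625/153 ≈ 10.621 mcg/mL.
Before the 6th dose, 5 doses have been given. Superposition: Cmin = C₀·(f + f² + … + f^5).
≈ 10.621 × (0.4204 + 0.1767 + 0.0743 + 0.0312 + 0.0131) ≈ 10.621 × 0.7157 ≈ 7.601 mcg/mL.

7.6 mcg/mL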